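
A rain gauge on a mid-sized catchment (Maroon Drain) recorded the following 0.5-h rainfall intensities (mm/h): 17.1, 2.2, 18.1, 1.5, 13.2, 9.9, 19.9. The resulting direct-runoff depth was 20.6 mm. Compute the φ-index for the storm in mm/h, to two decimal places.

φ ≈ 7.40 mm/h

Only the 5 blocks with intensity above φ contribute runoff: 17.1, 18.1, 13.2, 9.9, 19.9 mm/h.
Σ(I−φ)·Δt = d  ⇒  (17.1+18.1+13.2+9.9+19.9 − 5φ)·0.5 = 20.6
φ = (78.20 − 20.6/0.5) / 5 = 7.40 mm/h.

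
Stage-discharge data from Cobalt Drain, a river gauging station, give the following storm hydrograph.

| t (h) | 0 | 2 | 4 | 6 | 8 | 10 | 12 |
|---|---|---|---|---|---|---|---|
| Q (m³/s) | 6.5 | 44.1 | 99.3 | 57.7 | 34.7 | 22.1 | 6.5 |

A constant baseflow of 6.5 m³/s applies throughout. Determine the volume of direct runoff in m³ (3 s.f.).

V ≈ 1.62 × 10^6 m³

Direct-runoff ordinates (Q − Q_b): 0.0, 37.6, 92.8, 51.2, 28.2, 15.6, 0.0 m³/s.
ΣQ_DR = 225.4 m³/s.
With Δt = 2 h = 7200 s, V = ΣQ_DR · Δt = 225.4 × 7200 = 1.62 × 10^6 m³.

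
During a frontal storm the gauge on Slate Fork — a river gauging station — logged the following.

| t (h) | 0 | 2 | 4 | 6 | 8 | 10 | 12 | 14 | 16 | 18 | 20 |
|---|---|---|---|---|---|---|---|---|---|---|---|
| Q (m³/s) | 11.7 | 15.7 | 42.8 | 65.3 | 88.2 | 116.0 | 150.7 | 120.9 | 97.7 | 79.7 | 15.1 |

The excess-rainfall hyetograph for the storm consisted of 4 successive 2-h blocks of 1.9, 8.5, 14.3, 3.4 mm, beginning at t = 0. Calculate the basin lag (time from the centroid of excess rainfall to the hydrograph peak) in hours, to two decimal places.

t_L ≈ 7.63 h

Centroid of excess rainfall: t_c = Σ P_i·t̄_i / ΣP_i = 4.3665 h (block centres at 1, 3, 5, 7 h).
Hydrograph peak occurs at t = 12 h, so basin lag t_L = 12 − 4.3665 = 7.63 h.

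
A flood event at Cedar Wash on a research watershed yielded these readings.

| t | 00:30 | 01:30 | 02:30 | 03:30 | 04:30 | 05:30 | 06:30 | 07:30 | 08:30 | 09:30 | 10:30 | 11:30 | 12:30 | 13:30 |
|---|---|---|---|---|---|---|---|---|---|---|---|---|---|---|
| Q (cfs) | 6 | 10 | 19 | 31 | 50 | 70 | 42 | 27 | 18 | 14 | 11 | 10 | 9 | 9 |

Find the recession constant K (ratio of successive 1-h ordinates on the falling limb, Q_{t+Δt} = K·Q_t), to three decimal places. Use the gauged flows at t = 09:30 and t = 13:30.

Using the recession-limb readings at t = 09:30 and t = 13:30: Q falls from 14 to 9 cfs over 4 intervals.
K = (Q₂/Q₁)^(1/4) = (9/14)^(1/4) = 0.895.

K ≈ 0.895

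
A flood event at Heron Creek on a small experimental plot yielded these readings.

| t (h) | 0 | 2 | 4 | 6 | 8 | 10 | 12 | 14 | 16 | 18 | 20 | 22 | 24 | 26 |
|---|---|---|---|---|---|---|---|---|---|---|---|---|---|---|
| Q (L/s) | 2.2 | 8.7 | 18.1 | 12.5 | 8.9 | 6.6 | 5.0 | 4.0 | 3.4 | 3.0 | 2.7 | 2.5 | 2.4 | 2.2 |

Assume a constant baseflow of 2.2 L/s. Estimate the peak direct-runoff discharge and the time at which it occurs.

Subtracting baseflow gives direct-runoff ordinates: 0.0, 6.5, 15.9, 10.3, 6.7, 4.4, 2.8, 1.8, 1.2, 0.8, 0.5, 0.3, 0.2, 0.0 L/s.
The maximum is 15.9 L/s, occurring at the reading for t = 4 h.

Q_p = 15.9 L/s at t = 4 h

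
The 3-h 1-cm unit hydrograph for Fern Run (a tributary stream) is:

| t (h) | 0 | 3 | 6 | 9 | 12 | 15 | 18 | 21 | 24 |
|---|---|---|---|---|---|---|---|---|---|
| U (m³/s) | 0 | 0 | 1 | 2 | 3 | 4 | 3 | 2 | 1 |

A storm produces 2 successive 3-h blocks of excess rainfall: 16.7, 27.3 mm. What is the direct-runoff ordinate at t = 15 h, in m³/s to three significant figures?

By discrete convolution, Q_j = Σ (P_i / 10 mm) · U_{j−i}.
At t = 15 h (j=5): Q = (16.7/10)·4 + (27.3/10)·3 = 14.9 m³/s.

Q ≈ 14.9 m³/s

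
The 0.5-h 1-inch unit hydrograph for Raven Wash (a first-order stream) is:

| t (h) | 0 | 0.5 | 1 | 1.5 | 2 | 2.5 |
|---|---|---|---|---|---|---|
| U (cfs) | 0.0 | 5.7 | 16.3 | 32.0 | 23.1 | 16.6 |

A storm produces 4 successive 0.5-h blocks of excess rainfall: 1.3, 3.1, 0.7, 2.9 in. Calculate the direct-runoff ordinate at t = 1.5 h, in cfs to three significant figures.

By discrete convolution, Q_j = Σ (P_i / 1 in) · U_{j−i}.
At t = 1.5 h (j=3): Q = (1.3/1)·32.0 + (3.1/1)·16.3 + (0.7/1)·5.7 + (2.9/1)·0.0 = 96.1 cfs.

Q ≈ 96.1 cfs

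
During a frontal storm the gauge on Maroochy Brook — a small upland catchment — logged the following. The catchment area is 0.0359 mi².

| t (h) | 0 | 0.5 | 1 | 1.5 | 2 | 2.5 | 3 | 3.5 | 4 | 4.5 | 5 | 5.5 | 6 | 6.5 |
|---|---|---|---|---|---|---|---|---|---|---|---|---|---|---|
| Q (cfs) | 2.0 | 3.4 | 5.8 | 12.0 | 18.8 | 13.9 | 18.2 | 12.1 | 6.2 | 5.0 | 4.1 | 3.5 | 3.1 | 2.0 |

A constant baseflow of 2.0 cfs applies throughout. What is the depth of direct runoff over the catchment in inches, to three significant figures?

d ≈ 1.77 in

Direct runoff: 0.0, 1.4, 3.8, 10.0, 16.8, 11.9, 16.2, 10.1, 4.2, 3.0, 2.1, 1.5, 1.1, 0.0 cfs; ΣQ_DR = 82.10 cfs.
V = ΣQ_DR · Δt = 82.10 × 1800 s = 1.478 × 10^5 ft³.
Over A = 0.0359 mi², depth = V / A = 1.77 in.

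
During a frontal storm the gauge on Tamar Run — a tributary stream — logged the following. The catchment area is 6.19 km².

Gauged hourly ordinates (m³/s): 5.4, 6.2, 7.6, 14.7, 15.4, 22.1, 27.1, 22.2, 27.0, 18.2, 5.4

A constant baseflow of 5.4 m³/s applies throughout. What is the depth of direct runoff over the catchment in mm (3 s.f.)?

Direct runoff: 0.0, 0.8, 2.2, 9.3, 10.0, 16.7, 21.7, 16.8, 21.6, 12.8, 0.0 m³/s; ΣQ_DR = 111.9 m³/s.
V = ΣQ_DR · Δt = 111.9 × 3600 s = 4.028 × 10^5 m³.
Over A = 6.19 km², depth = V / A = 65.1 mm.

d ≈ 65.1 mm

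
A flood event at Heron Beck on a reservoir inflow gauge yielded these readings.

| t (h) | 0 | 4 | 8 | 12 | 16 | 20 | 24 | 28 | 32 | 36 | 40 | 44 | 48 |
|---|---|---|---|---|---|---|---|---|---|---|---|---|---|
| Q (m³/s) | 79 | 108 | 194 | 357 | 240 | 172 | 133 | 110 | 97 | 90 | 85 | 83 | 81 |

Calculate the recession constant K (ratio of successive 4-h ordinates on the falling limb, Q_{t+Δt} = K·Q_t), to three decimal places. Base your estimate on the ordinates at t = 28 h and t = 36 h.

K ≈ 0.905

Using the recession-limb readings at t = 28 h and t = 36 h: Q falls from 110 to 90 m³/s over 2 intervals.
K = (Q₂/Q₁)^(1/2) = (90/110)^(1/2) = 0.905.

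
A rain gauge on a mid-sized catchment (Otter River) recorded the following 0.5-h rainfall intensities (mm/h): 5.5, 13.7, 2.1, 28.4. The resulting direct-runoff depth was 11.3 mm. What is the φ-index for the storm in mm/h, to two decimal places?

Only the 2 blocks with intensity above φ contribute runoff: 13.7, 28.4 mm/h.
Σ(I−φ)·Δt = d  ⇒  (13.7+28.4 − 2φ)·0.5 = 11.3
φ = (42.10 − 11.3/0.5) / 2 = 9.75 mm/h.

φ ≈ 9.75 mm/h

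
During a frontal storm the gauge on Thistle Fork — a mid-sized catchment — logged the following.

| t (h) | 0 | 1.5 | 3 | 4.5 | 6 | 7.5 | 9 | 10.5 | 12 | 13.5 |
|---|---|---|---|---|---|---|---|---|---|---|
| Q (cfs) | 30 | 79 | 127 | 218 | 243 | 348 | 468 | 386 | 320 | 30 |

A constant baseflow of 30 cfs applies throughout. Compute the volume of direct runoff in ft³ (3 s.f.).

V ≈ 1.05 × 10^7 ft³

Direct-runoff ordinates (Q − Q_b): 0.0, 49.0, 97.0, 188.0, 213.0, 318.0, 438.0, 356.0, 290.0, 0.0 cfs.
ΣQ_DR = 1949 cfs.
With Δt = 1.5 h = 5400 s, V = ΣQ_DR · Δt = 1949 × 5400 = 1.05 × 10^7 ft³.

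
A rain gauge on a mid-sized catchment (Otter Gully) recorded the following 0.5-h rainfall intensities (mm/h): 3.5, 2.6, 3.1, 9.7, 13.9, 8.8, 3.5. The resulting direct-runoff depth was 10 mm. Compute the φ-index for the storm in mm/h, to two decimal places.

φ ≈ 4.13 mm/h

Only the 3 blocks with intensity above φ contribute runoff: 9.7, 13.9, 8.8 mm/h.
Σ(I−φ)·Δt = d  ⇒  (9.7+13.9+8.8 − 3φ)·0.5 = 10
φ = (32.40 − 10/0.5) / 3 = 4.13 mm/h.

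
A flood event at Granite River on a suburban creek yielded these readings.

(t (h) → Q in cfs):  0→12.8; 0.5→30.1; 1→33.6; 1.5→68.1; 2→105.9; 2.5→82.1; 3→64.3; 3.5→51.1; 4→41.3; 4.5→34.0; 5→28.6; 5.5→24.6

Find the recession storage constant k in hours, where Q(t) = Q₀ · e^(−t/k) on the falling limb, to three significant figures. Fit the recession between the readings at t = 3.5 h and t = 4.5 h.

k ≈ 2.45 h

On the falling limb, Q drops from 51.1 to 34.0 cfs between t = 3.5 h and t = 4.5 h (Δt = 1 h).
k = −Δt / ln(Q₂/Q₁) = −1 / ln(34.0/51.1) = 2.45 h.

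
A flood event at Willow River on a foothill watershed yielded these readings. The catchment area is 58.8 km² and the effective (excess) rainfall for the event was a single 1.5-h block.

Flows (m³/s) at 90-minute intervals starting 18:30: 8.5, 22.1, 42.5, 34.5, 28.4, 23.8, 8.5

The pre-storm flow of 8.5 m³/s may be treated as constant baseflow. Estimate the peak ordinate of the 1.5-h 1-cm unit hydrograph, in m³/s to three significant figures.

U_p ≈ 34.0 m³/s

Direct runoff: 0.0, 13.6, 34.0, 26.0, 19.9, 15.3, 0.0 m³/s; ΣQ_DR = 108.8 m³/s, peak = 34.0 m³/s.
Runoff depth d = ΣQ_DR·Δt / A = 108.8 × 5400 / (58.8 km²) = 9.992 mm.
The 1-cm UH is the DRH scaled by (10 mm)/d, so U_p = 34.0 × 10/9.992 = 34.0 m³/s.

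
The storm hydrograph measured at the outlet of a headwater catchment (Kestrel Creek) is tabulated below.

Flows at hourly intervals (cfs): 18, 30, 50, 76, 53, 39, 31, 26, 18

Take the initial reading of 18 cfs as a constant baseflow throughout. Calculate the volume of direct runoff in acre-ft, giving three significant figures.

V ≈ 14.8 acre-ft

Direct-runoff ordinates (Q − Q_b): 0.0, 12.0, 32.0, 58.0, 35.0, 21.0, 13.0, 8.0, 0.0 cfs.
ΣQ_DR = 179.0 cfs.
With Δt = 1 h = 3600 s, V = ΣQ_DR · Δt = 179.0 × 3600 = 6.44 × 10^5 ft³ = 14.8 acre-ft.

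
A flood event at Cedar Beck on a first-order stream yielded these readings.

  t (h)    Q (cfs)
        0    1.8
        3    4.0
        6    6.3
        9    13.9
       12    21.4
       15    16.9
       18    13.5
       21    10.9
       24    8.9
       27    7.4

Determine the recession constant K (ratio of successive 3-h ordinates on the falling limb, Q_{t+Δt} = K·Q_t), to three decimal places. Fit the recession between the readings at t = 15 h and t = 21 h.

K ≈ 0.803

Using the recession-limb readings at t = 15 h and t = 21 h: Q falls from 16.9 to 10.9 cfs over 2 intervals.
K = (Q₂/Q₁)^(1/2) = (10.9/16.9)^(1/2) = 0.803.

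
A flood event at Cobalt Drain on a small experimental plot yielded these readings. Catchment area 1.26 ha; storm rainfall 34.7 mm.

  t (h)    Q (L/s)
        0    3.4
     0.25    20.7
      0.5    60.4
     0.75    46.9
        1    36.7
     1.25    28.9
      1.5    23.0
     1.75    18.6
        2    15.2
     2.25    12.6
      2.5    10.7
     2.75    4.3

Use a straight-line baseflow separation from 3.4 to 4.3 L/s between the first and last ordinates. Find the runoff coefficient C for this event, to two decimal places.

C ≈ 0.48

ΣQ_DR = 235.2 L/s; V = ΣQ_DR·Δt = 2.117 × 10^5 L.
Runoff depth d = V / A = 16.80 mm.
C = d / P = 16.80 / 34.7 = 0.48.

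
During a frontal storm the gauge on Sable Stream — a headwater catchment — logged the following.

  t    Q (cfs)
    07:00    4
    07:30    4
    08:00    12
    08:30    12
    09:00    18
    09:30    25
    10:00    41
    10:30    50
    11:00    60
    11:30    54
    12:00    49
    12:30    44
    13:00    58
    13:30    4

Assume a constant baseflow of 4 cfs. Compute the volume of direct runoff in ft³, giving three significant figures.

Direct-runoff ordinates (Q − Q_b): 0.0, 0.0, 8.0, 8.0, 14.0, 21.0, 37.0, 46.0, 56.0, 50.0, 45.0, 40.0, 54.0, 0.0 cfs.
ΣQ_DR = 379.0 cfs.
With Δt = 0.5 h = 1800 s, V = ΣQ_DR · Δt = 379.0 × 1800 = 6.82 × 10^5 ft³.

V ≈ 6.82 × 10^5 ft³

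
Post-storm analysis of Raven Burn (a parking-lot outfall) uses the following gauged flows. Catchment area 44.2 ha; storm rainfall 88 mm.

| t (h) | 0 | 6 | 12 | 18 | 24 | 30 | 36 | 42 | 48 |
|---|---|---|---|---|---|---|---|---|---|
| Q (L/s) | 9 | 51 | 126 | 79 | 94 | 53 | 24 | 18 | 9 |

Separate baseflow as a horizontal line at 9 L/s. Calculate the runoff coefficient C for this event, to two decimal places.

C ≈ 0.21

ΣQ_DR = 382.0 L/s; V = ΣQ_DR·Δt = 8.251 × 10^6 L.
Runoff depth d = V / A = 18.67 mm.
C = d / P = 18.67 / 88 = 0.21.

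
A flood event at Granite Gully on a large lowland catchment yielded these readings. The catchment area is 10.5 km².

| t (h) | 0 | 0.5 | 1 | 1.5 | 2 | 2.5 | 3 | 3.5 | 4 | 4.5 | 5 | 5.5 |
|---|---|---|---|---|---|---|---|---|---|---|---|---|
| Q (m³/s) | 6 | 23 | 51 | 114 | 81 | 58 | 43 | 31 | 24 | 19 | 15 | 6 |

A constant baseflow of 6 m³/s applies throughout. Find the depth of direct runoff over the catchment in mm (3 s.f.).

d ≈ 68.4 mm

Direct runoff: 0.0, 17.0, 45.0, 108.0, 75.0, 52.0, 37.0, 25.0, 18.0, 13.0, 9.0, 0.0 m³/s; ΣQ_DR = 399.0 m³/s.
V = ΣQ_DR · Δt = 399.0 × 1800 s = 7.182 × 10^5 m³.
Over A = 10.5 km², depth = V / A = 68.4 mm.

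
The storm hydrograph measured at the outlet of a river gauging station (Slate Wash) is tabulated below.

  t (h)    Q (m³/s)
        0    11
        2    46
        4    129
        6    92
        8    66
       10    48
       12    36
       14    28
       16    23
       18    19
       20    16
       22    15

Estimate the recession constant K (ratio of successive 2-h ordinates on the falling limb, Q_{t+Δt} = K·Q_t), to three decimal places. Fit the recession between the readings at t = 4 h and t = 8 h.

K ≈ 0.715

Using the recession-limb readings at t = 4 h and t = 8 h: Q falls from 129 to 66 m³/s over 2 intervals.
K = (Q₂/Q₁)^(1/2) = (66/129)^(1/2) = 0.715.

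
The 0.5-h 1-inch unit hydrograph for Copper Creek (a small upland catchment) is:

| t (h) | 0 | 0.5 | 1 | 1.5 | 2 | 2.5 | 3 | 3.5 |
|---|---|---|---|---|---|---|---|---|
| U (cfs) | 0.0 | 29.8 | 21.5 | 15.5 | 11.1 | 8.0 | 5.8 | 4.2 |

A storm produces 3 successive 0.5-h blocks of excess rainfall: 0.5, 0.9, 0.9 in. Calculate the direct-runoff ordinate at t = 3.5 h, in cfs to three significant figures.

Q ≈ 14.5 cfs

By discrete convolution, Q_j = Σ (P_i / 1 in) · U_{j−i}.
At t = 3.5 h (j=7): Q = (0.5/1)·4.2 + (0.9/1)·5.8 + (0.9/1)·8.0 = 14.5 cfs.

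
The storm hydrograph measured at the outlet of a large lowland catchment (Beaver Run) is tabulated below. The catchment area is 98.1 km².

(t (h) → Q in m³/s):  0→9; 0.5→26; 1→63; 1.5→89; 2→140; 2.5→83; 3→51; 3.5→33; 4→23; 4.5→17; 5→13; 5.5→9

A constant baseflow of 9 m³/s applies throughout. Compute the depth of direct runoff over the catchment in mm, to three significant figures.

d ≈ 8.22 mm

Direct runoff: 0.0, 17.0, 54.0, 80.0, 131.0, 74.0, 42.0, 24.0, 14.0, 8.0, 4.0, 0.0 m³/s; ΣQ_DR = 448.0 m³/s.
V = ΣQ_DR · Δt = 448.0 × 1800 s = 8.064 × 10^5 m³.
Over A = 98.1 km², depth = V / A = 8.22 mm.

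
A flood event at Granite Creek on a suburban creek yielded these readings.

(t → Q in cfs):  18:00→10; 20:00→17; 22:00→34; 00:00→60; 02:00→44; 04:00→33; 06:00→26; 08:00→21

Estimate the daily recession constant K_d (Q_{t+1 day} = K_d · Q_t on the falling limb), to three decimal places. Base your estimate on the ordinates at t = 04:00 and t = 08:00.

Between t = 04:00 and t = 08:00 the flow falls from 33 to 21 cfs over 2×2 h = 4 h.
Per-interval ratio K = (21/33)^(1/2) = 0.7977; K_d = K^(24/2) = 0.066.

K_d ≈ 0.066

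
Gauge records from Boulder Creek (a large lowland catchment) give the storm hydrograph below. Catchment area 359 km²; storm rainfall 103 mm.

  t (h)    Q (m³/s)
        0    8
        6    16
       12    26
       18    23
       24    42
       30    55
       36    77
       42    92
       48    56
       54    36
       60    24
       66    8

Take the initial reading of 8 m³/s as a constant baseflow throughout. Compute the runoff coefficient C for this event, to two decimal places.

C ≈ 0.21

ΣQ_DR = 367.0 m³/s; V = ΣQ_DR·Δt = 7.927 × 10^6 m³.
Runoff depth d = V / A = 22.08 mm.
C = d / P = 22.08 / 103 = 0.21.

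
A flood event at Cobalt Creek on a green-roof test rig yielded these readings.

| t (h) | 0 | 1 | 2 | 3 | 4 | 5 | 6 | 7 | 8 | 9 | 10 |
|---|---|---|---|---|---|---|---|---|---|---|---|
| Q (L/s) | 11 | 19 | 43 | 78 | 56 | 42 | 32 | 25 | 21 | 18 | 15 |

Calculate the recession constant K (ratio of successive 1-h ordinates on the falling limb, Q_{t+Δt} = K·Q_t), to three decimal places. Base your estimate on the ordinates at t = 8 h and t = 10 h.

K ≈ 0.845

Using the recession-limb readings at t = 8 h and t = 10 h: Q falls from 21 to 15 L/s over 2 intervals.
K = (Q₂/Q₁)^(1/2) = (15/21)^(1/2) = 0.845.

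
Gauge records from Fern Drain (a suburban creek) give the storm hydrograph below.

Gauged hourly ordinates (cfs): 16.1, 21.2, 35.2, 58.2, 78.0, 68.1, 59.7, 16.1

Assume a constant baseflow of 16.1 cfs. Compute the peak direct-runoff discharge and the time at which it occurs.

Subtracting baseflow gives direct-runoff ordinates: 0.0, 5.1, 19.1, 42.1, 61.9, 52.0, 43.6, 0.0 cfs.
The maximum is 61.9 cfs, occurring at the reading for t = 4 h.

Q_p = 61.9 cfs at t = 4 h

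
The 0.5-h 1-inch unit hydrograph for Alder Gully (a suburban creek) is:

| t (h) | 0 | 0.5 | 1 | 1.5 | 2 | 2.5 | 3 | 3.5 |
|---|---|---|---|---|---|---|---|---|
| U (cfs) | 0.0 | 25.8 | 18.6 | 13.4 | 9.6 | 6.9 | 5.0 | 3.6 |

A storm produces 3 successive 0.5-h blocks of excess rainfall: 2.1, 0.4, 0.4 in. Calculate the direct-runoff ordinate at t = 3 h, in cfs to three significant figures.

By discrete convolution, Q_j = Σ (P_i / 1 in) · U_{j−i}.
At t = 3 h (j=6): Q = (2.1/1)·5.0 + (0.4/1)·6.9 + (0.4/1)·9.6 = 17.1 cfs.

Q ≈ 17.1 cfs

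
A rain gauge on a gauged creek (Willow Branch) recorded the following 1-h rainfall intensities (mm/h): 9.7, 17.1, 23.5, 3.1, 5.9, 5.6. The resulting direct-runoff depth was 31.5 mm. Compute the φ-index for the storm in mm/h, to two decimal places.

φ ≈ 6.27 mm/h

Only the 3 blocks with intensity above φ contribute runoff: 9.7, 17.1, 23.5 mm/h.
Σ(I−φ)·Δt = d  ⇒  (9.7+17.1+23.5 − 3φ)·1 = 31.5
φ = (50.30 − 31.5/1) / 3 = 6.27 mm/h.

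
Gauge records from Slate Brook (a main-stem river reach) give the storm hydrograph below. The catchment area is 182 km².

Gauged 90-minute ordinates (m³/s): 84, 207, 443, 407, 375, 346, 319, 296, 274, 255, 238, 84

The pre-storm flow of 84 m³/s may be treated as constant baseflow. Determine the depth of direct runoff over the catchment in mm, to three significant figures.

Direct runoff: 0.0, 123.0, 359.0, 323.0, 291.0, 262.0, 235.0, 212.0, 190.0, 171.0, 154.0, 0.0 m³/s; ΣQ_DR = 2320 m³/s.
V = ΣQ_DR · Δt = 2320 × 5400 s = 1.253 × 10^7 m³.
Over A = 182 km², depth = V / A = 68.8 mm.

d ≈ 68.8 mm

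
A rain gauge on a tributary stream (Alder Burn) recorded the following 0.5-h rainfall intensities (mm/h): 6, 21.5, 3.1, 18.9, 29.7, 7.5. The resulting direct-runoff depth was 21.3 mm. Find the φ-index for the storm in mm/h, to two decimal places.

φ ≈ 9.17 mm/h

Only the 3 blocks with intensity above φ contribute runoff: 21.5, 18.9, 29.7 mm/h.
Σ(I−φ)·Δt = d  ⇒  (21.5+18.9+29.7 − 3φ)·0.5 = 21.3
φ = (70.10 − 21.3/0.5) / 3 = 9.17 mm/h.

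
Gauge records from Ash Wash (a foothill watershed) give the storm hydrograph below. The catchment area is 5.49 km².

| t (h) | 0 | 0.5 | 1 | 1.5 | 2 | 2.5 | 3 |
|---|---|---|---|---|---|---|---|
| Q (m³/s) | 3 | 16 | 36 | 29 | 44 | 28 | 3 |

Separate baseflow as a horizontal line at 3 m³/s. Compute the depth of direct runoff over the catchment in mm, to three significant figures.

Direct runoff: 0.0, 13.0, 33.0, 26.0, 41.0, 25.0, 0.0 m³/s; ΣQ_DR = 138.0 m³/s.
V = ΣQ_DR · Δt = 138.0 × 1800 s = 2.484 × 10^5 m³.
Over A = 5.49 km², depth = V / A = 45.2 mm.

d ≈ 45.2 mm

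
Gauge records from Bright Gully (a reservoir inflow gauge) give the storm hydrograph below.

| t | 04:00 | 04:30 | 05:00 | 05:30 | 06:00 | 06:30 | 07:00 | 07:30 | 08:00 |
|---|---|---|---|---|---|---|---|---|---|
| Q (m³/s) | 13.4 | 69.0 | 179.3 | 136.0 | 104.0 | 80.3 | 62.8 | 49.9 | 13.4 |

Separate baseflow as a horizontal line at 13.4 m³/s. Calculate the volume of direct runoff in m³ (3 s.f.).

V ≈ 1.06 × 10^6 m³

Direct-runoff ordinates (Q − Q_b): 0.0, 55.6, 165.9, 122.6, 90.6, 66.9, 49.4, 36.5, 0.0 m³/s.
ΣQ_DR = 587.5 m³/s.
With Δt = 0.5 h = 1800 s, V = ΣQ_DR · Δt = 587.5 × 1800 = 1.06 × 10^6 m³.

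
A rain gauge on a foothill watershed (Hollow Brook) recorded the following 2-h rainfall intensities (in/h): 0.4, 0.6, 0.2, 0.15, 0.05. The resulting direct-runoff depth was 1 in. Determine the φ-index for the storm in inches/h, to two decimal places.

Only the 2 blocks with intensity above φ contribute runoff: 0.4, 0.6 in/h.
Σ(I−φ)·Δt = d  ⇒  (0.4+0.6 − 2φ)·2 = 1
φ = (1.000 − 1/2) / 2 = 0.25 in/h.

φ ≈ 0.25 in/h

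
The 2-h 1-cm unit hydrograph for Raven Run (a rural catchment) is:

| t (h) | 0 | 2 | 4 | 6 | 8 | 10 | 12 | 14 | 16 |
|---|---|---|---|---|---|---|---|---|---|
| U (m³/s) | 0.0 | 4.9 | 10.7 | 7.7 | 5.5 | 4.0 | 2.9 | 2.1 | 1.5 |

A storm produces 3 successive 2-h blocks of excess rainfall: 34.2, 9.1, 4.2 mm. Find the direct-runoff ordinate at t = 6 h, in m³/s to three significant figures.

Q ≈ 38.1 m³/s

By discrete convolution, Q_j = Σ (P_i / 10 mm) · U_{j−i}.
At t = 6 h (j=3): Q = (34.2/10)·7.7 + (9.1/10)·10.7 + (4.2/10)·4.9 = 38.1 m³/s.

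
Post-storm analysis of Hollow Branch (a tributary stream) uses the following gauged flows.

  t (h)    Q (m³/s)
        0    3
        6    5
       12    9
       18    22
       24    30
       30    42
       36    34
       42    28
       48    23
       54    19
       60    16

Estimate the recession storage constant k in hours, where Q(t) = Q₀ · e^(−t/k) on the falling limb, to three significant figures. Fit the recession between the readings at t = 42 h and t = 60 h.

On the falling limb, Q drops from 28 to 16 m³/s between t = 42 h and t = 60 h (Δt = 18 h).
k = −Δt / ln(Q₂/Q₁) = −18 / ln(16/28) = 32.2 h.

k ≈ 32.2 h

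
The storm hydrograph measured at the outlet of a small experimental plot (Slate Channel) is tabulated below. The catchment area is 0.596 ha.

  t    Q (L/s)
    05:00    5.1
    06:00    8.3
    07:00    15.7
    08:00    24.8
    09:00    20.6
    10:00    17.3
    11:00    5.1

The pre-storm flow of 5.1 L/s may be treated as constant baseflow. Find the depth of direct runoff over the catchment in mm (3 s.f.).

d ≈ 37.0 mm

Direct runoff: 0.0, 3.2, 10.6, 19.7, 15.5, 12.2, 0.0 L/s; ΣQ_DR = 61.20 L/s.
V = ΣQ_DR · Δt = 61.20 × 3600 s = 2.203 × 10^5 L.
Over A = 0.596 ha, depth = V / A = 37.0 mm.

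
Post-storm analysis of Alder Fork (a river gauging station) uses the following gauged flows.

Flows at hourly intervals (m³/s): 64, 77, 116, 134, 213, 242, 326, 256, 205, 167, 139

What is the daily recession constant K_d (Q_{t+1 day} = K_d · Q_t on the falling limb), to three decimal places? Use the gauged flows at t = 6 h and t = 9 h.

Between t = 6 h and t = 9 h the flow falls from 326 to 167 m³/s over 3×1 h = 3 h.
Per-interval ratio K = (167/326)^(1/3) = 0.8001; K_d = K^(24/1) = 0.005.

K_d ≈ 0.005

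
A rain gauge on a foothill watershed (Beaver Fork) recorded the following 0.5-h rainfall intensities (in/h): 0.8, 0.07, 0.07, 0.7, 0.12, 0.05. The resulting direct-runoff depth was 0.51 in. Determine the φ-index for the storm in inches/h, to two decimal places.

Only the 2 blocks with intensity above φ contribute runoff: 0.8, 0.7 in/h.
Σ(I−φ)·Δt = d  ⇒  (0.8+0.7 − 2φ)·0.5 = 0.51
φ = (1.500 − 0.51/0.5) / 2 = 0.24 in/h.

φ ≈ 0.24 in/h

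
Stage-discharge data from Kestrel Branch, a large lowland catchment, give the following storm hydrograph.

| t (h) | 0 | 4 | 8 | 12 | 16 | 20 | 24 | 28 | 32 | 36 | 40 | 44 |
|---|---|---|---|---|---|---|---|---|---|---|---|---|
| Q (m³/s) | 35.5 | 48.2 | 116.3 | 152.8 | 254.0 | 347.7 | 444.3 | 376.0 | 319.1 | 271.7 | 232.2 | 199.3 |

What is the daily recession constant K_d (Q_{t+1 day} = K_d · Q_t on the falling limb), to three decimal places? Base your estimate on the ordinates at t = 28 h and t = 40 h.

Between t = 28 h and t = 40 h the flow falls from 376.0 to 232.2 m³/s over 3×4 h = 12 h.
Per-interval ratio K = (232.2/376.0)^(1/3) = 0.8516; K_d = K^(24/4) = 0.381.

K_d ≈ 0.381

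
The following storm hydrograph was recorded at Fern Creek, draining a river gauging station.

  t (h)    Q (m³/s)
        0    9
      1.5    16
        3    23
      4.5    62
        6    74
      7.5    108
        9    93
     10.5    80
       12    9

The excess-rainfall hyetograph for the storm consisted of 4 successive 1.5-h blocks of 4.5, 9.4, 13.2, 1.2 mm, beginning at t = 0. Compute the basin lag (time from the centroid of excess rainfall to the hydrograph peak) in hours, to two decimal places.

Centroid of excess rainfall: t_c = Σ P_i·t̄_i / ΣP_i = 2.8383 h (block centres at 0.75, 2.25, 3.75, 5.25 h).
Hydrograph peak occurs at t = 7.5 h, so basin lag t_L = 7.5 − 2.8383 = 4.66 h.

t_L ≈ 4.66 h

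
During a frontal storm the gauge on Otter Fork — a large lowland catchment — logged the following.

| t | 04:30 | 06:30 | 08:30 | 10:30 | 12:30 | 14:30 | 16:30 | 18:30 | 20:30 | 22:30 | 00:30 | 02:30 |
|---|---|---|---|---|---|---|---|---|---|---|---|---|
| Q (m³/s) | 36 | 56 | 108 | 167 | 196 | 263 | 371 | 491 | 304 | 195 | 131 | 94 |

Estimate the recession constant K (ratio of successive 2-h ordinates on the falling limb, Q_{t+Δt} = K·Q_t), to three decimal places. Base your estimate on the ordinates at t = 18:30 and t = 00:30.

K ≈ 0.644

Using the recession-limb readings at t = 18:30 and t = 00:30: Q falls from 491 to 131 m³/s over 3 intervals.
K = (Q₂/Q₁)^(1/3) = (131/491)^(1/3) = 0.644.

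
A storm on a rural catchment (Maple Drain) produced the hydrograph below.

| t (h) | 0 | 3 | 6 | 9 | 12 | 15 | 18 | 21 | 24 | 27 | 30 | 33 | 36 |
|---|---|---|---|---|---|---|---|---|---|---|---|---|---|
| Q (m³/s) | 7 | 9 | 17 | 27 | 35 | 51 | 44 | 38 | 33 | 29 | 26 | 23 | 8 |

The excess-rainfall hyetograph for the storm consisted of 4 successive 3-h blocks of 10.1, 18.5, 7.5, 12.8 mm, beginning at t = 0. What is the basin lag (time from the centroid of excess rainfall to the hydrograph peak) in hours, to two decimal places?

t_L ≈ 9.09 h

Centroid of excess rainfall: t_c = Σ P_i·t̄_i / ΣP_i = 5.9110 h (block centres at 1.5, 4.5, 7.5, 10.5 h).
Hydrograph peak occurs at t = 15 h, so basin lag t_L = 15 − 5.9110 = 9.09 h.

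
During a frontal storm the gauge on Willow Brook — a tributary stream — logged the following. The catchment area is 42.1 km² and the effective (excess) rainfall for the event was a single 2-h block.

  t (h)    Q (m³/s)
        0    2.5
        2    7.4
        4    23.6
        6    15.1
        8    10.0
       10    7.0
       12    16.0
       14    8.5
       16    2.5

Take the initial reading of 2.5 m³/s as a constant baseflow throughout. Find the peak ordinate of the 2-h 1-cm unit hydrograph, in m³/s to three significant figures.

Direct runoff: 0.0, 4.9, 21.1, 12.6, 7.5, 4.5, 13.5, 6.0, 0.0 m³/s; ΣQ_DR = 70.10 m³/s, peak = 21.1 m³/s.
Runoff depth d = ΣQ_DR·Δt / A = 70.10 × 7200 / (42.1 km²) = 11.99 mm.
The 1-cm UH is the DRH scaled by (10 mm)/d, so U_p = 21.1 × 10/11.99 = 17.6 m³/s.

U_p ≈ 17.6 m³/s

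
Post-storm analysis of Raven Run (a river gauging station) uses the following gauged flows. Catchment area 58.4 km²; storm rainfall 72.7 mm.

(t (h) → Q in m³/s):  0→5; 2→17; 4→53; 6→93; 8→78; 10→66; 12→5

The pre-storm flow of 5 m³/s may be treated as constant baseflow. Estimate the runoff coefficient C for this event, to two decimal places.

ΣQ_DR = 282.0 m³/s; V = ΣQ_DR·Δt = 2.030 × 10^6 m³.
Runoff depth d = V / A = 34.77 mm.
C = d / P = 34.77 / 72.7 = 0.48.

C ≈ 0.48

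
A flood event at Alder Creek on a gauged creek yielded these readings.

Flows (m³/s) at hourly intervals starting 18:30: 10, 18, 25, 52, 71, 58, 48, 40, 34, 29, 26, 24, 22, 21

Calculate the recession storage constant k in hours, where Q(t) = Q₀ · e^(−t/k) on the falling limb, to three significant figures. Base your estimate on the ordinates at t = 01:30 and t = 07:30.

On the falling limb, Q drops from 40 to 21 m³/s between t = 01:30 and t = 07:30 (Δt = 6 h).
k = −Δt / ln(Q₂/Q₁) = −6 / ln(21/40) = 9.31 h.

k ≈ 9.31 h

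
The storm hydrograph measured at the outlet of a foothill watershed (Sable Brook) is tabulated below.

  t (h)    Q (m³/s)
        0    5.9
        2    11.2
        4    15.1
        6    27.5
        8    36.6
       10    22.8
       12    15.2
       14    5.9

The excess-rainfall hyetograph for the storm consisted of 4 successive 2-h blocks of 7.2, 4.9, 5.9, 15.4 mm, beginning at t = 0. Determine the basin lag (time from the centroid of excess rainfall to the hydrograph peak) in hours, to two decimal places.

t_L ≈ 3.23 h

Centroid of excess rainfall: t_c = Σ P_i·t̄_i / ΣP_i = 4.7665 h (block centres at 1, 3, 5, 7 h).
Hydrograph peak occurs at t = 8 h, so basin lag t_L = 8 − 4.7665 = 3.23 h.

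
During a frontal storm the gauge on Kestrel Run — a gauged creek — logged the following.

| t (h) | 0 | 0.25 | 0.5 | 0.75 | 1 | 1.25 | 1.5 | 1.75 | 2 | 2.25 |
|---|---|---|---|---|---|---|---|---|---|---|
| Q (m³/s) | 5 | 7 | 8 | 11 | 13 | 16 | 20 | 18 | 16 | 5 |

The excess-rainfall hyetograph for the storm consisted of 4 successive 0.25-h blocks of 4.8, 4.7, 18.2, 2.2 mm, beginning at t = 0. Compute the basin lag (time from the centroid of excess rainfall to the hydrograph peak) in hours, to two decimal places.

Centroid of excess rainfall: t_c = Σ P_i·t̄_i / ΣP_i = 0.5238 h (block centres at 0.125, 0.375, 0.625, 0.875 h).
Hydrograph peak occurs at t = 1.5 h, so basin lag t_L = 1.5 − 0.5238 = 0.98 h.

t_L ≈ 0.98 h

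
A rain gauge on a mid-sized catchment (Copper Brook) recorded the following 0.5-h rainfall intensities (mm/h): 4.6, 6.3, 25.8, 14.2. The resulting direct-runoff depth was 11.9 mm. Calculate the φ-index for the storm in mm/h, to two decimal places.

Only the 2 blocks with intensity above φ contribute runoff: 25.8, 14.2 mm/h.
Σ(I−φ)·Δt = d  ⇒  (25.8+14.2 − 2φ)·0.5 = 11.9
φ = (40.00 − 11.9/0.5) / 2 = 8.10 mm/h.

φ ≈ 8.10 mm/h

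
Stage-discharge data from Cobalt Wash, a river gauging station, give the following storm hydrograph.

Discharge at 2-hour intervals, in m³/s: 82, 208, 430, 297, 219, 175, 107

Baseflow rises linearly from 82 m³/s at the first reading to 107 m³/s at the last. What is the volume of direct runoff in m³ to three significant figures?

V ≈ 6.17 × 10^6 m³

Direct-runoff ordinates (Q − Q_b): 0.00, 121.83, 339.67, 202.50, 120.33, 72.17, 0.00 m³/s.
ΣQ_DR = 856.5 m³/s.
With Δt = 2 h = 7200 s, V = ΣQ_DR · Δt = 856.5 × 7200 = 6.17 × 10^6 m³.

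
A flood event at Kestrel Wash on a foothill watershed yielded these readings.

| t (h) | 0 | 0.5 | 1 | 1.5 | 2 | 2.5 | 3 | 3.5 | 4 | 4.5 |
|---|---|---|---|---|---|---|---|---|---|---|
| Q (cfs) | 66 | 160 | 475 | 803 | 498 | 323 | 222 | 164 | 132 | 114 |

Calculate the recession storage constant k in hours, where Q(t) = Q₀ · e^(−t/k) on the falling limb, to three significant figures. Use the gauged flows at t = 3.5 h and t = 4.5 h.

On the falling limb, Q drops from 164 to 114 cfs between t = 3.5 h and t = 4.5 h (Δt = 1 h).
k = −Δt / ln(Q₂/Q₁) = −1 / ln(114/164) = 2.75 h.

k ≈ 2.75 h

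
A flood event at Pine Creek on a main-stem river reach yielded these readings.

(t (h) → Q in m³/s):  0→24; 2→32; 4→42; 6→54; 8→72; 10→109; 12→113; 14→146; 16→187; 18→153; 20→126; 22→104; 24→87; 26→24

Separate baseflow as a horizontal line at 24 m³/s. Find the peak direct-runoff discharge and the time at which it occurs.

Subtracting baseflow gives direct-runoff ordinates: 0.0, 8.0, 18.0, 30.0, 48.0, 85.0, 89.0, 122.0, 163.0, 129.0, 102.0, 80.0, 63.0, 0.0 m³/s.
The maximum is 163.0 m³/s, occurring at the reading for t = 16 h.

Q_p = 163.0 m³/s at t = 16 h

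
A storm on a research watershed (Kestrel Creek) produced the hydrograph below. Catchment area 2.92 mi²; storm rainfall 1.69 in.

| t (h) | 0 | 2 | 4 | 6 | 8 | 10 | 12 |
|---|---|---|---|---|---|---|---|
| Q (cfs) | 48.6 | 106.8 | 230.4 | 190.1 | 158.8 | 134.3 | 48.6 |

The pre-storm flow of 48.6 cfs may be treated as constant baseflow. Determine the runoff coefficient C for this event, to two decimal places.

ΣQ_DR = 577.4 cfs; V = ΣQ_DR·Δt = 4.157 × 10^6 ft³.
Runoff depth d = V / A = 0.6128 in.
C = d / P = 0.6128 / 1.69 = 0.36.

C ≈ 0.36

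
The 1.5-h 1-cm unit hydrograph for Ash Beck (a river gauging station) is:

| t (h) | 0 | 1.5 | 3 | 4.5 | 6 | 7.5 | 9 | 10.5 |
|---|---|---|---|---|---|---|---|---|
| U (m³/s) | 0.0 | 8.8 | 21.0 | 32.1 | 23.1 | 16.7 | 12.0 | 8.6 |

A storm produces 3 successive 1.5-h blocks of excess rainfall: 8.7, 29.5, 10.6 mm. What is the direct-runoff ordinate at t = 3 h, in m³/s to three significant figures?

By discrete convolution, Q_j = Σ (P_i / 10 mm) · U_{j−i}.
At t = 3 h (j=2): Q = (8.7/10)·21.0 + (29.5/10)·8.8 + (10.6/10)·0.0 = 44.2 m³/s.

Q ≈ 44.2 m³/s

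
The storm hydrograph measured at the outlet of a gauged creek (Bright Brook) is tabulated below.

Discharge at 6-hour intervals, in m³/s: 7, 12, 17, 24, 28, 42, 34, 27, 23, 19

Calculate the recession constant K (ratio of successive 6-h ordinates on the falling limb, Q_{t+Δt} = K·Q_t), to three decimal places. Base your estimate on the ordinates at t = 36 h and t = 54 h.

K ≈ 0.824

Using the recession-limb readings at t = 36 h and t = 54 h: Q falls from 34 to 19 m³/s over 3 intervals.
K = (Q₂/Q₁)^(1/3) = (19/34)^(1/3) = 0.824.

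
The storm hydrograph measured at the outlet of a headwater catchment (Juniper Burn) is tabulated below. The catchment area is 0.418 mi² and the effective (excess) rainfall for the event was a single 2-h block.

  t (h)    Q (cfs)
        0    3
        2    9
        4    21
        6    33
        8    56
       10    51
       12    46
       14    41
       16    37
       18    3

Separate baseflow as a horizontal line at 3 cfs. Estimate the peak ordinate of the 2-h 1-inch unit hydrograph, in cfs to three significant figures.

U_p ≈ 26.5 cfs

Direct runoff: 0.0, 6.0, 18.0, 30.0, 53.0, 48.0, 43.0, 38.0, 34.0, 0.0 cfs; ΣQ_DR = 270.0 cfs, peak = 53.0 cfs.
Runoff depth d = ΣQ_DR·Δt / A = 270.0 × 7200 / (0.418 mi²) = 2.002 in.
The 1-inch UH is the DRH scaled by (1 in)/d, so U_p = 53.0 × 1/2.002 = 26.5 cfs.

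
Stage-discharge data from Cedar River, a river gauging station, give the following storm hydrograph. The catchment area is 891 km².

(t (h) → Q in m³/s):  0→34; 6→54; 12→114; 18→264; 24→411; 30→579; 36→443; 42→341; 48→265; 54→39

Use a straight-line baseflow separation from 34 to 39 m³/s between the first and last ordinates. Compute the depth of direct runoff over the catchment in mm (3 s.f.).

d ≈ 52.8 mm

Direct runoff: 0.00, 19.44, 78.89, 228.33, 374.78, 542.22, 405.67, 303.11, 226.56, 0.00 m³/s; ΣQ_DR = 2179 m³/s.
V = ΣQ_DR · Δt = 2179 × 21600 s = 4.707 × 10^7 m³.
Over A = 891 km², depth = V / A = 52.8 mm.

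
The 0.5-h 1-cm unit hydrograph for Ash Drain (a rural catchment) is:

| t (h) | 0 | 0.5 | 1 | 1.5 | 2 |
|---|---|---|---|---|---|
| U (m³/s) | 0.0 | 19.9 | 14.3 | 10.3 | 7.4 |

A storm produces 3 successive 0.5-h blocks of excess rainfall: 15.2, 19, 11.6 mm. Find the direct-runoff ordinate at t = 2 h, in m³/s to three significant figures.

Q ≈ 47.4 m³/s

By discrete convolution, Q_j = Σ (P_i / 10 mm) · U_{j−i}.
At t = 2 h (j=4): Q = (15.2/10)·7.4 + (19/10)·10.3 + (11.6/10)·14.3 = 47.4 m³/s.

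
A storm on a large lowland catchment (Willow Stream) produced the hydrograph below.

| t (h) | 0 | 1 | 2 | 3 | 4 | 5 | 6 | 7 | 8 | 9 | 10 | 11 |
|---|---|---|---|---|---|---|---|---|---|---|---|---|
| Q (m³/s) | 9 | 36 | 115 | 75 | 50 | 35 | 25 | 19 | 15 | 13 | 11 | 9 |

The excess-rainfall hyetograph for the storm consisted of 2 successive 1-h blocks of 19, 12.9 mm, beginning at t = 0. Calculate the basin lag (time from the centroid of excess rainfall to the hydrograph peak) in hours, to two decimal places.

Centroid of excess rainfall: t_c = Σ P_i·t̄_i / ΣP_i = 0.9044 h (block centres at 0.5, 1.5 h).
Hydrograph peak occurs at t = 2 h, so basin lag t_L = 2 − 0.9044 = 1.10 h.

t_L ≈ 1.10 h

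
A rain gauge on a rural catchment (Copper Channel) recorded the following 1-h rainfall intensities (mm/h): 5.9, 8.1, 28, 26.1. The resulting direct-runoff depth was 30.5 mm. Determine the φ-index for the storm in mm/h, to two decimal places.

Only the 2 blocks with intensity above φ contribute runoff: 28, 26.1 mm/h.
Σ(I−φ)·Δt = d  ⇒  (28+26.1 − 2φ)·1 = 30.5
φ = (54.10 − 30.5/1) / 2 = 11.80 mm/h.

φ ≈ 11.80 mm/h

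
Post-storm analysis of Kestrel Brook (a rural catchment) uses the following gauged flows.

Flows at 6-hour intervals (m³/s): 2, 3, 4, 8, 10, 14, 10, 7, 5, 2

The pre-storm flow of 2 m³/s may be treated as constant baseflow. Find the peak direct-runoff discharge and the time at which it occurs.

Subtracting baseflow gives direct-runoff ordinates: 0.0, 1.0, 2.0, 6.0, 8.0, 12.0, 8.0, 5.0, 3.0, 0.0 m³/s.
The maximum is 12.0 m³/s, occurring at the reading for t = 30 h.

Q_p = 12.0 m³/s at t = 30 h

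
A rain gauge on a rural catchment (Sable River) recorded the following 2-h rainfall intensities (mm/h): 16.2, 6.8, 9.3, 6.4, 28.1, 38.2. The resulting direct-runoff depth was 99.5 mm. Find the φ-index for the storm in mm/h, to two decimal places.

φ ≈ 10.92 mm/h

Only the 3 blocks with intensity above φ contribute runoff: 16.2, 28.1, 38.2 mm/h.
Σ(I−φ)·Δt = d  ⇒  (16.2+28.1+38.2 − 3φ)·2 = 99.5
φ = (82.50 − 99.5/2) / 3 = 10.92 mm/h.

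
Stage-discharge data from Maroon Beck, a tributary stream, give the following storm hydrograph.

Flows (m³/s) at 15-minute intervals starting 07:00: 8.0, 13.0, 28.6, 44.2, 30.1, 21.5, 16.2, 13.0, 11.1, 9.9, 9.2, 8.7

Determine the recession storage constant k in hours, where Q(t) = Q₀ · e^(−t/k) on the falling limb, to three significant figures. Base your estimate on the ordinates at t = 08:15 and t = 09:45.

On the falling limb, Q drops from 21.5 to 8.7 m³/s between t = 08:15 and t = 09:45 (Δt = 1.5 h).
k = −Δt / ln(Q₂/Q₁) = −1.5 / ln(8.7/21.5) = 1.66 h.

k ≈ 1.66 h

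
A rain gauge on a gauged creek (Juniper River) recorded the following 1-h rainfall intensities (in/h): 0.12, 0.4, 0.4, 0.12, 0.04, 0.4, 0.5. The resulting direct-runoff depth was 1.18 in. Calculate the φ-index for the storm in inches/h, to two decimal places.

φ ≈ 0.13 in/h

Only the 4 blocks with intensity above φ contribute runoff: 0.4, 0.4, 0.4, 0.5 in/h.
Σ(I−φ)·Δt = d  ⇒  (0.4+0.4+0.4+0.5 − 4φ)·1 = 1.18
φ = (1.700 − 1.18/1) / 4 = 0.13 in/h.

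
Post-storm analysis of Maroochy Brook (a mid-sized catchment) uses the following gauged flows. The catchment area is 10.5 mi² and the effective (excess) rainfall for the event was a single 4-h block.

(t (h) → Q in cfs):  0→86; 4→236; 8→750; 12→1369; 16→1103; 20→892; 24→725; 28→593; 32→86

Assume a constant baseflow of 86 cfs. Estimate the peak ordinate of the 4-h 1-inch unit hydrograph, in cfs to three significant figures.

Direct runoff: 0.0, 150.0, 664.0, 1283.0, 1017.0, 806.0, 639.0, 507.0, 0.0 cfs; ΣQ_DR = 5066 cfs, peak = 1283.0 cfs.
Runoff depth d = ΣQ_DR·Δt / A = 5066 × 14400 / (10.5 mi²) = 2.991 in.
The 1-inch UH is the DRH scaled by (1 in)/d, so U_p = 1283.0 × 1/2.991 = 429 cfs.

U_p ≈ 429 cfs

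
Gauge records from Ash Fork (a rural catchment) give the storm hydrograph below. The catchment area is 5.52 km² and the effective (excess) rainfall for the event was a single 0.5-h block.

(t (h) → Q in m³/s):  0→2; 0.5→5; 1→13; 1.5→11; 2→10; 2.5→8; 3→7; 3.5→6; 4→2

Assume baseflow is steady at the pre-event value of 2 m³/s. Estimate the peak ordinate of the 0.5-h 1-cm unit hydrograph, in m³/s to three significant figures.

Direct runoff: 0.0, 3.0, 11.0, 9.0, 8.0, 6.0, 5.0, 4.0, 0.0 m³/s; ΣQ_DR = 46.00 m³/s, peak = 11.0 m³/s.
Runoff depth d = ΣQ_DR·Δt / A = 46.00 × 1800 / (5.52 km²) = 15.00 mm.
The 1-cm UH is the DRH scaled by (10 mm)/d, so U_p = 11.0 × 10/15.00 = 7.33 m³/s.

U_p ≈ 7.33 m³/s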